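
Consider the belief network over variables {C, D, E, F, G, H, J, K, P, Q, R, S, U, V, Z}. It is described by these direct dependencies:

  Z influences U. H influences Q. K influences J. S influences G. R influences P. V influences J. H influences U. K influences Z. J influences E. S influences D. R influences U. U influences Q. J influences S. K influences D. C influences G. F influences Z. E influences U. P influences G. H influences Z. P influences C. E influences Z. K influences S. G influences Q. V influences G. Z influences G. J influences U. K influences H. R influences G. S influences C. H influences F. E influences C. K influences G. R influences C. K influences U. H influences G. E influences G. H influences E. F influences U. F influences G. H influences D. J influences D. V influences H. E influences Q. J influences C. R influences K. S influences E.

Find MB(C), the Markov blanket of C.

Pa(C) = {E, J, P, R, S}.
Ch(C) = {G}.
Co-parents of C (other parents of its children):
  G: E, F, H, K, P, R, S, V, Z
MB(C) = {E, F, G, H, J, K, P, R, S, V, Z}.

{E, F, G, H, J, K, P, R, S, V, Z}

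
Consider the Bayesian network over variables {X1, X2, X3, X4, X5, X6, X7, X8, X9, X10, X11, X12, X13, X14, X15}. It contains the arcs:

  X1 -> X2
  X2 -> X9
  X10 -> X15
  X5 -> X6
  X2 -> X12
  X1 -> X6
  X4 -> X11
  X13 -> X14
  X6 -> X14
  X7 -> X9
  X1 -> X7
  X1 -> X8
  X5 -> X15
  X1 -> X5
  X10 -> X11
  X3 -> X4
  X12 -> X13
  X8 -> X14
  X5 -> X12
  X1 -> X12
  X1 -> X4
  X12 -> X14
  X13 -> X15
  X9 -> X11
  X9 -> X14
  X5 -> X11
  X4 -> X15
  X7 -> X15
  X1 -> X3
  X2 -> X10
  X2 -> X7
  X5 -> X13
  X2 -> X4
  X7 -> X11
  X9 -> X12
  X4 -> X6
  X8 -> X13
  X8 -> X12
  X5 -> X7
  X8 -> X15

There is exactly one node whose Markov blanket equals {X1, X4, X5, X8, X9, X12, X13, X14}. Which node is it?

X6

The target node must have every member of {X1, X4, X5, X8, X9, X12, X13, X14} as a parent, child, or co-parent, and no others.
Parents of X6: X1, X4, X5; children: X14; co-parents: X8, X9, X12, X13.
These exactly cover the given set, so the node is X6.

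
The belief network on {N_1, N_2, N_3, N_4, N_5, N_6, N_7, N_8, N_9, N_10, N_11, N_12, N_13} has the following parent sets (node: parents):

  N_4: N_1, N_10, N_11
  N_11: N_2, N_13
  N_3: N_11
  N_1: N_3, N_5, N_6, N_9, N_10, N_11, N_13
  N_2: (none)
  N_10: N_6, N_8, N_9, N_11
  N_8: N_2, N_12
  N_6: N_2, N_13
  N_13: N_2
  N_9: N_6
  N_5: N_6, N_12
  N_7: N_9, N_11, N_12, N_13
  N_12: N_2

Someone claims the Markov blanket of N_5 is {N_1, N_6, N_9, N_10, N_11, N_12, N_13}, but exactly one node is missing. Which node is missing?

A node's Markov blanket = Pa ∪ Ch ∪ (parents of Ch other than the node itself).
N_5's children: N_1.
N_5's parents: N_6, N_12.
Co-parents of N_5 (other parents of its children):
  N_1: N_3, N_6, N_9, N_10, N_11, N_13
MB(N_5) = {N_1, N_3, N_6, N_9, N_10, N_11, N_12, N_13}.
Comparing with the claimed set, N_3 is missing.

N_3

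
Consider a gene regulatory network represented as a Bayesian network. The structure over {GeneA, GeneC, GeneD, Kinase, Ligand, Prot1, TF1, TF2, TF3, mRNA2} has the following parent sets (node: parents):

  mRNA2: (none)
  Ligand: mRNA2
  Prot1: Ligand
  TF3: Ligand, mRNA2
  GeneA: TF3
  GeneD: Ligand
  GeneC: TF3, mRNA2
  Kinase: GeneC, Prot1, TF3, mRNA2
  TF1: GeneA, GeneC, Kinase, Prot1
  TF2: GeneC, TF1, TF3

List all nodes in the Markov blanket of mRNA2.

{GeneC, Kinase, Ligand, Prot1, TF3}

mRNA2 has children GeneC, Kinase, Ligand, TF3.
Parents of mRNA2: none.
Co-parents of mRNA2 (other parents of its children):
  Ligand: no additional parents.
  TF3's other parent is Ligand.
  GeneC also has parent TF3.
  parents(Kinase) \ {mRNA2} = {GeneC, Prot1, TF3}.
Taking the union gives {GeneC, Kinase, Ligand, Prot1, TF3}.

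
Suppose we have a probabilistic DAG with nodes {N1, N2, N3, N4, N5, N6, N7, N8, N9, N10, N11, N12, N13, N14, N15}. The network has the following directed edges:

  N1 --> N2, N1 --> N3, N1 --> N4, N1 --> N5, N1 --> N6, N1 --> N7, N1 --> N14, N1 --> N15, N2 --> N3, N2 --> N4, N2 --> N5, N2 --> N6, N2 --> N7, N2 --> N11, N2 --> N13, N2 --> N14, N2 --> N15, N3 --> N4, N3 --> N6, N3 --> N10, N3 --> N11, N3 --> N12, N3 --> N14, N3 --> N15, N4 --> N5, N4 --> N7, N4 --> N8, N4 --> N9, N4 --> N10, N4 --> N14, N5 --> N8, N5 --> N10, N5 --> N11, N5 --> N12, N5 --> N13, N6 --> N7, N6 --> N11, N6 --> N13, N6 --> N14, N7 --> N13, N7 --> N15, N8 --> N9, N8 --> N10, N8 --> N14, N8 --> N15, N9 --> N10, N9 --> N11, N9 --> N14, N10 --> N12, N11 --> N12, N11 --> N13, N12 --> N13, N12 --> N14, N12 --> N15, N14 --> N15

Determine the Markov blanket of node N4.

By definition, MB(N4) is built from N4's parents, N4's children, and the co-parents of N4.
N4's children: N5, N7, N8, N9, N10, N14.
Pa(N4) = {N1, N2, N3}.
Parents of each child, excluding N4:
  N5's other parents are N1, N2.
  N7's other parents are N1, N2, N6.
  N8 also has parent N5.
  N9's other parent is N8.
  N10's other parents are N3, N5, N8, N9.
  parents(N14) \ {N4} = {N1, N2, N3, N6, N8, N9, N12}.
So the Markov blanket of N4 is {N1, N2, N3, N5, N6, N7, N8, N9, N10, N12, N14}.

{N1, N2, N3, N5, N6, N7, N8, N9, N10, N12, N14}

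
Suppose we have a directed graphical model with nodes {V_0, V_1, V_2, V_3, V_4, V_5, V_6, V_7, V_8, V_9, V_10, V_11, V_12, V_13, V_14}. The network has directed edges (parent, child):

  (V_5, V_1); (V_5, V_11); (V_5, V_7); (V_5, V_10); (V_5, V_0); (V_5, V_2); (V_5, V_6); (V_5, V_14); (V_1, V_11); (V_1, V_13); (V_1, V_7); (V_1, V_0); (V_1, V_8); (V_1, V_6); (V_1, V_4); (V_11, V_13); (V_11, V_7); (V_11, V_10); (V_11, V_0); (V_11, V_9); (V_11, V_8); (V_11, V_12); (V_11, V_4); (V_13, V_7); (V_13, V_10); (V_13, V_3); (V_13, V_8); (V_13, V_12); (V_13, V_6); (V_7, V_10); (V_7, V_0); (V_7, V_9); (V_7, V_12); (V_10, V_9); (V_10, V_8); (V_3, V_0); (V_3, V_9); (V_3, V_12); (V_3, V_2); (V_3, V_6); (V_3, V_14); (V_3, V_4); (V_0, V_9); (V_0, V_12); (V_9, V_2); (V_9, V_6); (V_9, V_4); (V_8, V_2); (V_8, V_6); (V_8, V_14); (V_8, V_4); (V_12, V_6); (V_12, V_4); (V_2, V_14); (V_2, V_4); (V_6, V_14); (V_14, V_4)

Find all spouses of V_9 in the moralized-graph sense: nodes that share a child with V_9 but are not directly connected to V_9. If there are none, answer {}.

{V_1, V_5, V_8, V_12, V_13, V_14}

Children of V_9: V_2, V_4, V_6.
  V_2's other parents are V_3, V_5, V_8.
  parents(V_6) \ {V_9} = {V_1, V_3, V_5, V_8, V_12, V_13}.
  V_4 also has parents V_1, V_2, V_3, V_8, V_11, V_12, V_14.
Excluding nodes already adjacent to V_9 (V_0, V_2, V_3, V_4, V_6, V_7, V_10, V_11), the co-parent-only contribution is {V_1, V_5, V_8, V_12, V_13, V_14}.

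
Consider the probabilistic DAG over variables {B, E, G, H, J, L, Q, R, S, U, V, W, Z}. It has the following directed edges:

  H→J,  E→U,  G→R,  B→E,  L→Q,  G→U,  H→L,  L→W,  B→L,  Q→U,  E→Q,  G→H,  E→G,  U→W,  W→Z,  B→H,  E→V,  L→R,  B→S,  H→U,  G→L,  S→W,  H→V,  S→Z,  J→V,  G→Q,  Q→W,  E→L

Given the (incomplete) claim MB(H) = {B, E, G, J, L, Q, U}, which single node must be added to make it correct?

H has children J, L, U, V.
H has parents B, G.
Co-parents of H (other parents of its children):
  J: —
  L: B, E, G
  U: E, G, Q
  V: E, J
MB(H) = {B, E, G, J, L, Q, U, V}.
Comparing with the claimed set, V is missing.

V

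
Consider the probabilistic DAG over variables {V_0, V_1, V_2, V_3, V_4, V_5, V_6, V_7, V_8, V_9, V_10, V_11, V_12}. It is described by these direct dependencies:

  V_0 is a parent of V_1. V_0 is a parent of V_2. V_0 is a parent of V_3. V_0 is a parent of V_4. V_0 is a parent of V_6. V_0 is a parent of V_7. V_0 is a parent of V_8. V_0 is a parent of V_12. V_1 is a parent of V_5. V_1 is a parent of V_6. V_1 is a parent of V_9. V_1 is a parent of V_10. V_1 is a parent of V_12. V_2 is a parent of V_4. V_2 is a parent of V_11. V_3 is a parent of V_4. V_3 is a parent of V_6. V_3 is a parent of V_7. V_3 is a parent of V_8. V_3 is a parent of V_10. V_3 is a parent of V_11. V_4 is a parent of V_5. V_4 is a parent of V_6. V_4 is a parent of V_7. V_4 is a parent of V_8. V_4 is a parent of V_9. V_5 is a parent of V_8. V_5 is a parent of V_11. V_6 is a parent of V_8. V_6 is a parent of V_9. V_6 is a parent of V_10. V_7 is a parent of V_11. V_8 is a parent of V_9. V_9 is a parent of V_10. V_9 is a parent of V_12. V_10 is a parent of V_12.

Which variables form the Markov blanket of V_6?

{V_0, V_1, V_3, V_4, V_5, V_8, V_9, V_10}

A node's Markov blanket = Pa ∪ Ch ∪ (parents of Ch other than the node itself).
Parents of V_6: V_0, V_1, V_3, V_4.
V_6's children: V_8, V_9, V_10.
For each child, the remaining parents (spouses of V_6):
  V_8 also has parents V_0, V_3, V_4, V_5.
  V_9's other parents are V_1, V_4, V_8.
  parents(V_10) \ {V_6} = {V_1, V_3, V_9}.
MB(V_6) = {V_0, V_1, V_3, V_4, V_5, V_8, V_9, V_10}.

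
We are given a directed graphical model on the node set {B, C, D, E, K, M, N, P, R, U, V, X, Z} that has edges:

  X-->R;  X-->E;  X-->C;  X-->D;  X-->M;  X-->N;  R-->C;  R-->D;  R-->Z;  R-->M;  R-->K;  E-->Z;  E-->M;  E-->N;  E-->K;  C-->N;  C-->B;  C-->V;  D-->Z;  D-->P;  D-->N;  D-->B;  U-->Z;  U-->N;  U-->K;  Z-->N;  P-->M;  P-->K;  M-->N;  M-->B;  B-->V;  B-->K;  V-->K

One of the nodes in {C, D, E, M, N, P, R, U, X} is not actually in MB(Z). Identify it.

The Markov blanket of a node is its parents, its children, and the other parents of its children.
Ch(Z) = {N}.
Z has parents D, E, R, U.
Parents of each child, excluding Z:
  N also has parents C, D, E, M, U, X.
MB(Z) = {C, D, E, M, N, R, U, X}.
P is neither a parent, child, nor co-parent of Z, so it does not belong.

P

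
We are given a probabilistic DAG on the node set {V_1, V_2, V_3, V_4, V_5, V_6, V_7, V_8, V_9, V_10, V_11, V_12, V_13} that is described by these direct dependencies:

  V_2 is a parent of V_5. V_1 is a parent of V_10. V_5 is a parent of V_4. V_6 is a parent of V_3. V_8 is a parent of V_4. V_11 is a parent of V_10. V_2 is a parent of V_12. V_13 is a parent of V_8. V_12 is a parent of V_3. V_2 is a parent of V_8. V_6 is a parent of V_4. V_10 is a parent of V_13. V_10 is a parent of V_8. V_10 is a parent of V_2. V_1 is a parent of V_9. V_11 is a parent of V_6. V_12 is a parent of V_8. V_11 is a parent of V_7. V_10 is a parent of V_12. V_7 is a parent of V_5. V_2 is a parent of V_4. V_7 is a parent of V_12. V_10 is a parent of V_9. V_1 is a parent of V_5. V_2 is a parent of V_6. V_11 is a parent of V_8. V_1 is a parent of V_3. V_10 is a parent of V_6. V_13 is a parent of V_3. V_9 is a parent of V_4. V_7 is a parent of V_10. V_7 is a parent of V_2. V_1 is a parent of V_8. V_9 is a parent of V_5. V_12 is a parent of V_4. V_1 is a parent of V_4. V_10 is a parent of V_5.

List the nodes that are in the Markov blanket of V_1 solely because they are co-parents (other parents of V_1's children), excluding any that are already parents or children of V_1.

Children of V_1: V_3, V_4, V_5, V_8, V_9, V_10.
  V_10 also has parents V_7, V_11.
  parents(V_9) \ {V_1} = {V_10}.
  V_8 also has parents V_2, V_10, V_11, V_12, V_13.
  parents(V_3) \ {V_1} = {V_6, V_12, V_13}.
  parents(V_5) \ {V_1} = {V_2, V_7, V_9, V_10}.
  V_4's other parents are V_2, V_5, V_6, V_8, V_9, V_12.
Excluding nodes already adjacent to V_1 (V_3, V_4, V_5, V_8, V_9, V_10), the co-parent-only contribution is {V_2, V_6, V_7, V_11, V_12, V_13}.

{V_2, V_6, V_7, V_11, V_12, V_13}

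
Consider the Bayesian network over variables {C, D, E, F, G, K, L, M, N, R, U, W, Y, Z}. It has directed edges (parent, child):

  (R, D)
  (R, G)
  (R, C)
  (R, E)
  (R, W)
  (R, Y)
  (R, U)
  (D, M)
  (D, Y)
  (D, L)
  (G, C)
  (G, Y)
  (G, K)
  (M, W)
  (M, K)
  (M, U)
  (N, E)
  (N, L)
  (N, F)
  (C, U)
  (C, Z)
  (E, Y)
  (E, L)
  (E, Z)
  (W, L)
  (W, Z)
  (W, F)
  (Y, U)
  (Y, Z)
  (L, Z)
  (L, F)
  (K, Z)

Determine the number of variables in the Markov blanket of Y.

11

The Markov blanket of a node is its parents, its children, and the other parents of its children.
Pa(Y) = {D, E, G, R}.
Ch(Y) = {U, Z}.
Parents of each child, excluding Y:
  U: C, M, R
  Z: C, E, K, L, W
MB(Y) = {C, D, E, G, K, L, M, R, U, W, Z}, which has 11 nodes.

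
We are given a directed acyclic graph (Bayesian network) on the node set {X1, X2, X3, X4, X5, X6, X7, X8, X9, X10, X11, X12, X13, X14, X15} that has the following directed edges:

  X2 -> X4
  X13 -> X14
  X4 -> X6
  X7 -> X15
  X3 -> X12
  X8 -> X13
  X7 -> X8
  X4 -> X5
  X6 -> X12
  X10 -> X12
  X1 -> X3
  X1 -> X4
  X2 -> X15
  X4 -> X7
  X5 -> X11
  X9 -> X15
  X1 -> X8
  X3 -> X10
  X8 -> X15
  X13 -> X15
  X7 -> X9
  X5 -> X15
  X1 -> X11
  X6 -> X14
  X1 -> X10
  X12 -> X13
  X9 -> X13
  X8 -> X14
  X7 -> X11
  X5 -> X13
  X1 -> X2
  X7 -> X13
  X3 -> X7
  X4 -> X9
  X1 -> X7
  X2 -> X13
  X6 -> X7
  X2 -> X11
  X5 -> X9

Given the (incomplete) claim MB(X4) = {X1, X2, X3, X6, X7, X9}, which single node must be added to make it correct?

By definition, MB(X4) is built from X4's parents, X4's children, and the co-parents of X4.
X4 has children X5, X6, X7, X9.
X4 has parents X1, X2.
Parents of each child, excluding X4:
  X5: no additional parents.
  X6: no additional parents.
  X7 also has parents X1, X3, X6.
  parents(X9) \ {X4} = {X5, X7}.
MB(X4) = {X1, X2, X3, X5, X6, X7, X9}.
Comparing with the claimed set, X5 is missing.

X5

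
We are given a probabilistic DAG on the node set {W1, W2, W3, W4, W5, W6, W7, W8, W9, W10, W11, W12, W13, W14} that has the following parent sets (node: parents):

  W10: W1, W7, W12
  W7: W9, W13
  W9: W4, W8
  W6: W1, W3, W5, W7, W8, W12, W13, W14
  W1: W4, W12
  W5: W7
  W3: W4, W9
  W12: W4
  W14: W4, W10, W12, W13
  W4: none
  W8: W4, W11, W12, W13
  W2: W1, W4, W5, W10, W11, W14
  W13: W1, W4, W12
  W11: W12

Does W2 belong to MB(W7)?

The Markov blanket of a node is its parents, its children, and the other parents of its children.
Children of W7: W5, W6, W10.
W7's parents: W9, W13.
Parents of each child, excluding W7:
  parents(W10) \ {W7} = {W1, W12}.
  W5 has no other parent.
  W6 also has parents W1, W3, W5, W8, W12, W13, W14.
MB(W7) = {W1, W3, W5, W6, W8, W9, W10, W12, W13, W14}; W2 is not in this set.

No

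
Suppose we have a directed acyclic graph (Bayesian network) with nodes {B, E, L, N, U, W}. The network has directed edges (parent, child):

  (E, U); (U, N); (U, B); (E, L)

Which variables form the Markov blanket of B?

B has no children.
B's parents: U.
B has no children, so there are no co-parents.
Taking the union gives {U}.

{U}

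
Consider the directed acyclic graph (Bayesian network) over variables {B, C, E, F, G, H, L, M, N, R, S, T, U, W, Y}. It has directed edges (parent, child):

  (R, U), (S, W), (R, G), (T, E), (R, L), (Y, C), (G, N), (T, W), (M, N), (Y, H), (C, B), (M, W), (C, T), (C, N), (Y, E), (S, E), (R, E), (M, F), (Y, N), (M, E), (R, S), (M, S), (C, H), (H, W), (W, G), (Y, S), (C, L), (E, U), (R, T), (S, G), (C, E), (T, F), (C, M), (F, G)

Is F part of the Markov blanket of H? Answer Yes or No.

H's children: W.
H has parents C, Y.
Other parents of H's children:
  W: M, S, T
MB(H) = {C, M, S, T, W, Y}; F is not in this set.

No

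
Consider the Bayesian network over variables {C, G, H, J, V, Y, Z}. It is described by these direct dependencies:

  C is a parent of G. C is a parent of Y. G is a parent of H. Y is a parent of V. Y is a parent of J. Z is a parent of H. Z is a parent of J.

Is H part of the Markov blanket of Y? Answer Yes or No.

No

The Markov blanket of a node is its parents, its children, and the other parents of its children.
Y's parents: C.
Ch(Y) = {J, V}.
For each child, the remaining parents (spouses of Y):
  V: —
  J: Z
MB(Y) = {C, J, V, Z}; H is not in this set.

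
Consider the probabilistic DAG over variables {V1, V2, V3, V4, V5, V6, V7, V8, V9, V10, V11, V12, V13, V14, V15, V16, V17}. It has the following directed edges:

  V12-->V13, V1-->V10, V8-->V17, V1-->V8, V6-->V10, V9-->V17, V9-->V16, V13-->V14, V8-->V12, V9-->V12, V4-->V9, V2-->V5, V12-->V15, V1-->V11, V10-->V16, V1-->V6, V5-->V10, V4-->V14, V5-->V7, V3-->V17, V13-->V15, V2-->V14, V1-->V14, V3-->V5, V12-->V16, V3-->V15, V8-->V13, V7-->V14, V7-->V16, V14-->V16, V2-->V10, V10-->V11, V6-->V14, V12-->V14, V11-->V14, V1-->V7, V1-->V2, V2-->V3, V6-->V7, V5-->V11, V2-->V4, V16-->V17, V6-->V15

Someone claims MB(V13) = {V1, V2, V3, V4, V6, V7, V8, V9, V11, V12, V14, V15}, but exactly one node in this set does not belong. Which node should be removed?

V9

V13's parents: V8, V12.
V13 has children V14, V15.
Other parents of V13's children:
  V14: V1, V2, V4, V6, V7, V11, V12
  V15: V3, V6, V12
MB(V13) = {V1, V2, V3, V4, V6, V7, V8, V11, V12, V14, V15}.
V9 is neither a parent, child, nor co-parent of V13, so it does not belong.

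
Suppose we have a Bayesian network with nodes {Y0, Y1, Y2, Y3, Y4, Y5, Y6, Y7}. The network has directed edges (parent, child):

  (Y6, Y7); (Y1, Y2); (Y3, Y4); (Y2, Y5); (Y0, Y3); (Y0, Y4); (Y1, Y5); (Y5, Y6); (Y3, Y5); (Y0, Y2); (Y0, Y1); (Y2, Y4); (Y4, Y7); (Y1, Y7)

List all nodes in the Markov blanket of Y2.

{Y0, Y1, Y3, Y4, Y5}

Children of Y2: Y4, Y5.
Y2's parents: Y0, Y1.
Other parents of Y2's children:
  Y4's other parents are Y0, Y3.
  Y5 also has parents Y1, Y3.
MB(Y2) = {Y0, Y1, Y3, Y4, Y5}.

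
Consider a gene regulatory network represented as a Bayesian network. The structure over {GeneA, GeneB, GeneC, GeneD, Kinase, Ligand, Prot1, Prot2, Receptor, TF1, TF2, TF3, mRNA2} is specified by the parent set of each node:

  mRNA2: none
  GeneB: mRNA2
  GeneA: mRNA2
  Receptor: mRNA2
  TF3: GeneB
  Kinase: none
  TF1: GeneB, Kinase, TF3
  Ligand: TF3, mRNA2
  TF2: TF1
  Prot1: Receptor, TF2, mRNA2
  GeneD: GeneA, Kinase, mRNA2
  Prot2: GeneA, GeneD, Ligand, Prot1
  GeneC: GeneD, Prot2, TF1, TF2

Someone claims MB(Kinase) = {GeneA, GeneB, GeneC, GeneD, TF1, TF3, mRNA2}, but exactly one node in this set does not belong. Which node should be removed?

The Markov blanket of a node is its parents, its children, and the other parents of its children.
Kinase has no parents.
Kinase's children: GeneD, TF1.
For each child, the remaining parents (spouses of Kinase):
  TF1: GeneB, TF3
  GeneD: GeneA, mRNA2
MB(Kinase) = {GeneA, GeneB, GeneD, TF1, TF3, mRNA2}.
GeneC is neither a parent, child, nor co-parent of Kinase, so it does not belong.

GeneC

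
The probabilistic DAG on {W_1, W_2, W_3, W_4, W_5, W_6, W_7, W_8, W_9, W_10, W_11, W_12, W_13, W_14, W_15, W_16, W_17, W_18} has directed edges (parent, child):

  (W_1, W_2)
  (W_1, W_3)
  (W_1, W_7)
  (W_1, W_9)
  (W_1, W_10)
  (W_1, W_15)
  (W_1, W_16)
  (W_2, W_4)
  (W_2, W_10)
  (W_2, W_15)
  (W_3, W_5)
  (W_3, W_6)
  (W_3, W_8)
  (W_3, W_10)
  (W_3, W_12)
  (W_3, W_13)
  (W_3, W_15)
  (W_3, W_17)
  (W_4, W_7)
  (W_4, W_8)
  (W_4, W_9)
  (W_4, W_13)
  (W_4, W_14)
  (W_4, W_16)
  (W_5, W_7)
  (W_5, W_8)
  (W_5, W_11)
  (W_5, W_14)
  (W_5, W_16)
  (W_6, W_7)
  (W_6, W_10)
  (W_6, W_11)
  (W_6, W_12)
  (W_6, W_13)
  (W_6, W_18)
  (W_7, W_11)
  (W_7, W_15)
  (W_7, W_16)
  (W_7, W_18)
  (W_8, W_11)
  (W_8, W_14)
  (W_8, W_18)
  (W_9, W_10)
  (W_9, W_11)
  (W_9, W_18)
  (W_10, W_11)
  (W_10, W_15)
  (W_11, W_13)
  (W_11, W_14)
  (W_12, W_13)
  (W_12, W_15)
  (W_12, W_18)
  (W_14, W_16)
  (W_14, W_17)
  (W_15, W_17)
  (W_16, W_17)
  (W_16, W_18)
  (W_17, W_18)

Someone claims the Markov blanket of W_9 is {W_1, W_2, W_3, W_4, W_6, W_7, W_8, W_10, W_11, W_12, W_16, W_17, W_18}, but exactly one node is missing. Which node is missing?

W_5

W_9's parents: W_1, W_4.
Children of W_9: W_10, W_11, W_18.
Co-parents of W_9 (other parents of its children):
  W_10: W_1, W_2, W_3, W_6
  W_11: W_5, W_6, W_7, W_8, W_10
  W_18: W_6, W_7, W_8, W_12, W_16, W_17
MB(W_9) = {W_1, W_2, W_3, W_4, W_5, W_6, W_7, W_8, W_10, W_11, W_12, W_16, W_17, W_18}.
Comparing with the claimed set, W_5 is missing.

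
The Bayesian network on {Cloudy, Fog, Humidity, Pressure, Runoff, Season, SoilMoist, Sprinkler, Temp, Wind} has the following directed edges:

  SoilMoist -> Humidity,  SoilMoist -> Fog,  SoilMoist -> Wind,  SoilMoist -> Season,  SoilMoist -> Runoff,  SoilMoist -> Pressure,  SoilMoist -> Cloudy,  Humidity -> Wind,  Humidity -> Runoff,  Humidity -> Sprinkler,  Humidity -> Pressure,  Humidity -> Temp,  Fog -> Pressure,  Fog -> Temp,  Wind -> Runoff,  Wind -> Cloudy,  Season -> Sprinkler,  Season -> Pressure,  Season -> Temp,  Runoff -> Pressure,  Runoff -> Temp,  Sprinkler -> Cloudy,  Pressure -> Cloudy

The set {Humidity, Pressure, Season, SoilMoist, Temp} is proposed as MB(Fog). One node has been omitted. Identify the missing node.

Recall MB(v) = parents ∪ children ∪ spouses, where spouses are the other parents of v's children.
Fog has parent SoilMoist.
Fog has children Pressure, Temp.
Parents of each child, excluding Fog:
  Pressure: Humidity, Runoff, Season, SoilMoist
  Temp: Humidity, Runoff, Season
MB(Fog) = {Humidity, Pressure, Runoff, Season, SoilMoist, Temp}.
Comparing with the claimed set, Runoff is missing.

Runoff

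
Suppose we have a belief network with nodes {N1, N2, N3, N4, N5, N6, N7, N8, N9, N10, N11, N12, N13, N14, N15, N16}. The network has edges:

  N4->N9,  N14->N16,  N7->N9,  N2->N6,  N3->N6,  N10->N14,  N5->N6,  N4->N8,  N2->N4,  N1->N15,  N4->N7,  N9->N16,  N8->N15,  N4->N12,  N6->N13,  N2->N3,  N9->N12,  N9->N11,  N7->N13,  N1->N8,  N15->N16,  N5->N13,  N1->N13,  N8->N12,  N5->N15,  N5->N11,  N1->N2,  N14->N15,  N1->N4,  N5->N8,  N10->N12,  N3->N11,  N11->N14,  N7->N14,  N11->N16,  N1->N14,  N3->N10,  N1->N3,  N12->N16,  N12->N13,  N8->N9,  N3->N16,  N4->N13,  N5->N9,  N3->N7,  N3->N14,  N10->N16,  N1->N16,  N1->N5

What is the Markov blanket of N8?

Parents of N8: N1, N4, N5.
Ch(N8) = {N9, N12, N15}.
For each child, the remaining parents (spouses of N8):
  parents(N9) \ {N8} = {N4, N5, N7}.
  parents(N12) \ {N8} = {N4, N9, N10}.
  N15 also has parents N1, N5, N14.
So the Markov blanket of N8 is {N1, N4, N5, N7, N9, N10, N12, N14, N15}.

{N1, N4, N5, N7, N9, N10, N12, N14, N15}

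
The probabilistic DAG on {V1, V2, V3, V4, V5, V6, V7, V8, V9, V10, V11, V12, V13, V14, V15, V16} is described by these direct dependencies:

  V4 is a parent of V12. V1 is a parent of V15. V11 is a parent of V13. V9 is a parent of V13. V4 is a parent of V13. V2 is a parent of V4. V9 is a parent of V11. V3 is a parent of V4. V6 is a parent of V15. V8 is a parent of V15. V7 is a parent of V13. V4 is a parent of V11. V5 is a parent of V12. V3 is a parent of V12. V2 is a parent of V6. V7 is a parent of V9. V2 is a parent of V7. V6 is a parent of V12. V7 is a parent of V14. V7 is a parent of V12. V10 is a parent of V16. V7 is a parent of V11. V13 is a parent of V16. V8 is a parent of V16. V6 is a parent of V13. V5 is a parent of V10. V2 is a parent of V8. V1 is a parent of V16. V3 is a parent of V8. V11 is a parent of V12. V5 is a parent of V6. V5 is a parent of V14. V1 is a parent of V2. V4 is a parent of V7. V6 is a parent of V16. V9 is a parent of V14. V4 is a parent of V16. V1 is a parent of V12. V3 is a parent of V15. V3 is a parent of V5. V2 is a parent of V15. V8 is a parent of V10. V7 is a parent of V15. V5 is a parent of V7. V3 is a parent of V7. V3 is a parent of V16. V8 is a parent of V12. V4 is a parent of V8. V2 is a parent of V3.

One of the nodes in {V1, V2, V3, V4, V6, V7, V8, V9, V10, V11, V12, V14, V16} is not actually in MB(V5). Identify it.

V5's parents: V3.
Ch(V5) = {V6, V7, V10, V12, V14}.
Parents of each child, excluding V5:
  V6 also has parent V2.
  parents(V7) \ {V5} = {V2, V3, V4}.
  V10 also has parent V8.
  parents(V12) \ {V5} = {V1, V3, V4, V6, V7, V8, V11}.
  V14 also has parents V7, V9.
MB(V5) = {V1, V2, V3, V4, V6, V7, V8, V9, V10, V11, V12, V14}.
V16 is neither a parent, child, nor co-parent of V5, so it does not belong.

V16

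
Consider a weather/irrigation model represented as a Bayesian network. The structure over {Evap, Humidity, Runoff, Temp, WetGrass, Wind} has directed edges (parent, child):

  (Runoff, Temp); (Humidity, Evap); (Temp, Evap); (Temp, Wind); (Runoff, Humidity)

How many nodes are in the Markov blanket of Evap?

Pa(Evap) = {Humidity, Temp}.
Children of Evap: none.
Evap has no children, so there are no co-parents.
MB(Evap) = {Humidity, Temp}, which has 2 nodes.

2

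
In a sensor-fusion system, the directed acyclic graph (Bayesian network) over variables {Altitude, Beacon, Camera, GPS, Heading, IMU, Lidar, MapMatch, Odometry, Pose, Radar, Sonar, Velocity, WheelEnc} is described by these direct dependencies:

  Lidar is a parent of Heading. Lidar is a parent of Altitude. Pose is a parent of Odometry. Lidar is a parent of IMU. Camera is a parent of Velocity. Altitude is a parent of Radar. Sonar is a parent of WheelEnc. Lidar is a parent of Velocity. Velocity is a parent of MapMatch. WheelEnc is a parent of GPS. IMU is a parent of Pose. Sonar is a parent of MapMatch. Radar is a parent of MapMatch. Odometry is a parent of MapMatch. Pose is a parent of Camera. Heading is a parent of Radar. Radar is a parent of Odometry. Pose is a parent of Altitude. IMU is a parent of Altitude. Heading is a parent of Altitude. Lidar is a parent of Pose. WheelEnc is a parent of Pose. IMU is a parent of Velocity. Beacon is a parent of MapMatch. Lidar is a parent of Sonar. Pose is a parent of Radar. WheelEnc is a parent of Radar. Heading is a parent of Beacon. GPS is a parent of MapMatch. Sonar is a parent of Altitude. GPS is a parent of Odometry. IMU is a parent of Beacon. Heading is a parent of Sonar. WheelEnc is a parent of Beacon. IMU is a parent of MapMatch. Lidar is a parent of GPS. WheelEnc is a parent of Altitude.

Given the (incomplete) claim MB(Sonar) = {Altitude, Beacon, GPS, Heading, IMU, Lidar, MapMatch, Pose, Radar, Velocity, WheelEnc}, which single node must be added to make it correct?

Odometry

Sonar's children: Altitude, MapMatch, WheelEnc.
Sonar's parents: Heading, Lidar.
Parents of each child, excluding Sonar:
  WheelEnc: no additional parents.
  parents(Altitude) \ {Sonar} = {Heading, IMU, Lidar, Pose, WheelEnc}.
  MapMatch also has parents Beacon, GPS, IMU, Odometry, Radar, Velocity.
MB(Sonar) = {Altitude, Beacon, GPS, Heading, IMU, Lidar, MapMatch, Odometry, Pose, Radar, Velocity, WheelEnc}.
Comparing with the claimed set, Odometry is missing.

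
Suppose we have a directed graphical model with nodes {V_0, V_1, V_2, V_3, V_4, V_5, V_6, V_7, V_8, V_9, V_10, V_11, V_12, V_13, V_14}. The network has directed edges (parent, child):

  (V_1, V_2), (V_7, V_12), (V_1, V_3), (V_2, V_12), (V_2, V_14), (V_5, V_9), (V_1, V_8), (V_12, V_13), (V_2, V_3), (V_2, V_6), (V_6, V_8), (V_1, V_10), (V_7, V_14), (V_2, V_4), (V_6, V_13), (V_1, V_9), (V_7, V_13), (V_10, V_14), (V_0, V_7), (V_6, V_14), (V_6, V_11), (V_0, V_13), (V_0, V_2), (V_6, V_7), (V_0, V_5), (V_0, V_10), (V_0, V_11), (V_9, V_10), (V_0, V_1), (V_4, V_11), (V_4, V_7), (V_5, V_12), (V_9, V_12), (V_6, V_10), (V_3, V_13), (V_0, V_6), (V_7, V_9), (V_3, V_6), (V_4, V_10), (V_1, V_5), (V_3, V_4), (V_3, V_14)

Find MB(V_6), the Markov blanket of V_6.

A node's Markov blanket = Pa ∪ Ch ∪ (parents of Ch other than the node itself).
Parents of V_6: V_0, V_2, V_3.
Ch(V_6) = {V_7, V_8, V_10, V_11, V_13, V_14}.
Other parents of V_6's children:
  V_7's other parents are V_0, V_4.
  V_8's other parent is V_1.
  V_10's other parents are V_0, V_1, V_4, V_9.
  V_11 also has parents V_0, V_4.
  V_13's other parents are V_0, V_3, V_7, V_12.
  parents(V_14) \ {V_6} = {V_2, V_3, V_7, V_10}.
Union: {V_0, V_2, V_3} ∪ {V_7, V_8, V_10, V_11, V_13, V_14} ∪ {V_0, V_1, V_2, V_3, V_4, V_7, V_9, V_10, V_12} = {V_0, V_1, V_2, V_3, V_4, V_7, V_8, V_9, V_10, V_11, V_12, V_13, V_14}.

{V_0, V_1, V_2, V_3, V_4, V_7, V_8, V_9, V_10, V_11, V_12, V_13, V_14}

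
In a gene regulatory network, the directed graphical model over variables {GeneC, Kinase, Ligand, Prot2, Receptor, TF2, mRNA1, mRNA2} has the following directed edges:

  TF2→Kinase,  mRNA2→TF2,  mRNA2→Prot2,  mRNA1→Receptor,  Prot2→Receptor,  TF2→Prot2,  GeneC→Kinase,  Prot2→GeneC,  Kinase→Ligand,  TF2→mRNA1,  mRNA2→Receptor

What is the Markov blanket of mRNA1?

A node's Markov blanket = Pa ∪ Ch ∪ (parents of Ch other than the node itself).
mRNA1's parents: TF2.
Ch(mRNA1) = {Receptor}.
For each child, the remaining parents (spouses of mRNA1):
  Receptor also has parents Prot2, mRNA2.
MB(mRNA1) = {Prot2, Receptor, TF2, mRNA2}.

{Prot2, Receptor, TF2, mRNA2}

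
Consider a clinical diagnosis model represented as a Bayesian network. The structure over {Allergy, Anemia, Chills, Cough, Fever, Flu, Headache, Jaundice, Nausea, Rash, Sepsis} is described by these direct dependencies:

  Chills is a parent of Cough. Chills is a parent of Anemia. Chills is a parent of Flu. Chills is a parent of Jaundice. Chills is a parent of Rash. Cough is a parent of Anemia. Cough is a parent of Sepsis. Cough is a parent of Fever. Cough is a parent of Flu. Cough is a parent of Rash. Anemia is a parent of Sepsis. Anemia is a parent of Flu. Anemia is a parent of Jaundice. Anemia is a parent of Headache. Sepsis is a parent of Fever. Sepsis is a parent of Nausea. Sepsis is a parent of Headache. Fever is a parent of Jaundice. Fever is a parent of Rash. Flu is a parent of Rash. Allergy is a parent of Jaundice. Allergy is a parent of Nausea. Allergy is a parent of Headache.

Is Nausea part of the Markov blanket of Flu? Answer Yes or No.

No

Recall MB(v) = parents ∪ children ∪ spouses, where spouses are the other parents of v's children.
Flu's parents: Anemia, Chills, Cough.
Children of Flu: Rash.
Other parents of Flu's children:
  Rash: Chills, Cough, Fever
MB(Flu) = {Anemia, Chills, Cough, Fever, Rash}; Nausea is not in this set.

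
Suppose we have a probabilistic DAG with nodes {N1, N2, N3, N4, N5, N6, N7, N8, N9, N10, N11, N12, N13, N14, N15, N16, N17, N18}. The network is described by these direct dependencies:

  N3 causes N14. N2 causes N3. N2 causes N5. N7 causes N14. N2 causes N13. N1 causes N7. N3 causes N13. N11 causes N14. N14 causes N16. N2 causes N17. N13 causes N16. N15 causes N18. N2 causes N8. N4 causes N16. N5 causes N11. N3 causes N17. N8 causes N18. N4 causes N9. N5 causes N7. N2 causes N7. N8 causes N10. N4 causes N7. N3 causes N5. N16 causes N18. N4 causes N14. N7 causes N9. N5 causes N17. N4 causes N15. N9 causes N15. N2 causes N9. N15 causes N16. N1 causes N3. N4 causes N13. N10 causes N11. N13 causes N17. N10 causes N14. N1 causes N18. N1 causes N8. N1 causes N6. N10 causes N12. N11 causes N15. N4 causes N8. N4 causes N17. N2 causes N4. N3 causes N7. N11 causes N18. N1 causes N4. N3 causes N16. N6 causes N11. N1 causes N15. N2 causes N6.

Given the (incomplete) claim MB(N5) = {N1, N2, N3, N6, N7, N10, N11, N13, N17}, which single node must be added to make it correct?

N5's parents: N2, N3.
N5's children: N7, N11, N17.
For each child, the remaining parents (spouses of N5):
  N7 also has parents N1, N2, N3, N4.
  N11's other parents are N6, N10.
  N17's other parents are N2, N3, N4, N13.
MB(N5) = {N1, N2, N3, N4, N6, N7, N10, N11, N13, N17}.
Comparing with the claimed set, N4 is missing.

N4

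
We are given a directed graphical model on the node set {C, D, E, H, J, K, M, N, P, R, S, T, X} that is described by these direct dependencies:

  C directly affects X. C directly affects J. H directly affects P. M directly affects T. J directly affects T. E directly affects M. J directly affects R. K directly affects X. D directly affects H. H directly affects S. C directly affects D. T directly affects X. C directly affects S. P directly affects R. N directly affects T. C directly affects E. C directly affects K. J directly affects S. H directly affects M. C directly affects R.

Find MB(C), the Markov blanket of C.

{D, E, H, J, K, P, R, S, T, X}

By definition, MB(C) is built from C's parents, C's children, and the co-parents of C.
Pa(C) = {}.
Ch(C) = {D, E, J, K, R, S, X}.
Co-parents of C (other parents of its children):
  D has no other parent.
  E has no other parent.
  J: no additional parents.
  K has no other parent.
  R also has parents J, P.
  parents(S) \ {C} = {H, J}.
  parents(X) \ {C} = {K, T}.
Taking the union gives {D, E, H, J, K, P, R, S, T, X}.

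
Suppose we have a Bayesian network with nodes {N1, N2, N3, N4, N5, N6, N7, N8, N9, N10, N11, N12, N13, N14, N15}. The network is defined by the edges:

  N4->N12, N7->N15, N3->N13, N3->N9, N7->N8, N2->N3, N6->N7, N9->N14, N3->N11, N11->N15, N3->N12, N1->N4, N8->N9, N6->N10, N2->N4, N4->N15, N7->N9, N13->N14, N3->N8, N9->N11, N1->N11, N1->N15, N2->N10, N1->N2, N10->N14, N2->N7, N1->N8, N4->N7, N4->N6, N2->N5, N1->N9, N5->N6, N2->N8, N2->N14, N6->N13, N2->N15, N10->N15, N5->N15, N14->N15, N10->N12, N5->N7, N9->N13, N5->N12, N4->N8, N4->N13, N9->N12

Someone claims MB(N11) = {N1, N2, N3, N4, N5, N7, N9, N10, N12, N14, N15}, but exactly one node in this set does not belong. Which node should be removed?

Recall MB(v) = parents ∪ children ∪ spouses, where spouses are the other parents of v's children.
N11 has parents N1, N3, N9.
Ch(N11) = {N15}.
Co-parents of N11 (other parents of its children):
  N15's other parents are N1, N2, N4, N5, N7, N10, N14.
MB(N11) = {N1, N2, N3, N4, N5, N7, N9, N10, N14, N15}.
N12 is neither a parent, child, nor co-parent of N11, so it does not belong.

N12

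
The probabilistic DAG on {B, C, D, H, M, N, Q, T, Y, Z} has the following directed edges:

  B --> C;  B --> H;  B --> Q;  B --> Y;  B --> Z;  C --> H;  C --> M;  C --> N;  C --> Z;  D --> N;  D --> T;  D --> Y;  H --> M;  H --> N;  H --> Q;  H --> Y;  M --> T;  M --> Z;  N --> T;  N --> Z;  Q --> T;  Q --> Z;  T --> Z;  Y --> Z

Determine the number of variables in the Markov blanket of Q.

9

The Markov blanket of a node is its parents, its children, and the other parents of its children.
Pa(Q) = {B, H}.
Ch(Q) = {T, Z}.
Co-parents of Q (other parents of its children):
  parents(T) \ {Q} = {D, M, N}.
  parents(Z) \ {Q} = {B, C, M, N, T, Y}.
MB(Q) = {B, C, D, H, M, N, T, Y, Z}, which has 9 nodes.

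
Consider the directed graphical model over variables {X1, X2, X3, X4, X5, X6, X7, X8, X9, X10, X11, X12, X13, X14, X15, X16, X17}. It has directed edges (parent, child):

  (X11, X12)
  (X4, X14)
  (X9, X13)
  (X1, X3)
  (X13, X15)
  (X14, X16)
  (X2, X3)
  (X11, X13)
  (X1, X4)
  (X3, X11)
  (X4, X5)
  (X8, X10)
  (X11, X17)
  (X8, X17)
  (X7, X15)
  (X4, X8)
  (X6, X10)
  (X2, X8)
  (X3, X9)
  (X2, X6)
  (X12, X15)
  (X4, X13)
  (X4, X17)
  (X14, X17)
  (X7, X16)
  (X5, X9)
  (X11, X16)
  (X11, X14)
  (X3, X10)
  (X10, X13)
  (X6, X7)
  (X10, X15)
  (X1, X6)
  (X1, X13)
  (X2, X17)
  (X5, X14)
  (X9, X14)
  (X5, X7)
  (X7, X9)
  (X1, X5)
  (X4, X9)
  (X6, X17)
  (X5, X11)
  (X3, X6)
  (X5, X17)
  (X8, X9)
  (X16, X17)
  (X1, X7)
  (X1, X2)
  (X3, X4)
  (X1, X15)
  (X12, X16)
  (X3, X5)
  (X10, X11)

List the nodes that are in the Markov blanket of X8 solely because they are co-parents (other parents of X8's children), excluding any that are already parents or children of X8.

{X3, X5, X6, X7, X11, X14, X16}

Children of X8: X9, X10, X17.
  X9: X3, X4, X5, X7
  X10: X3, X6
  X17: X2, X4, X5, X6, X11, X14, X16
Excluding nodes already adjacent to X8 (X2, X4, X9, X10, X17), the co-parent-only contribution is {X3, X5, X6, X7, X11, X14, X16}.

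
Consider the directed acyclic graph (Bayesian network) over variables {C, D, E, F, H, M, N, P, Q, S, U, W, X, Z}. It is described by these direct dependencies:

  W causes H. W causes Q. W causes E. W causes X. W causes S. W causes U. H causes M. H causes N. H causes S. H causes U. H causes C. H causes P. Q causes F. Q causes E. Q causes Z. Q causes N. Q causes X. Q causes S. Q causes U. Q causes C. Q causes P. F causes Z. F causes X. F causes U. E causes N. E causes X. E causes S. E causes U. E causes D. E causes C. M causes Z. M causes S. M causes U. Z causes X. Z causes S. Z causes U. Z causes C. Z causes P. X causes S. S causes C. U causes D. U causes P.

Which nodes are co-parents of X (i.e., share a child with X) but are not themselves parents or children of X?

{H, M}

Children of X: S.
  S also has parents E, H, M, Q, W, Z.
Excluding nodes already adjacent to X (E, F, Q, S, W, Z), the co-parent-only contribution is {H, M}.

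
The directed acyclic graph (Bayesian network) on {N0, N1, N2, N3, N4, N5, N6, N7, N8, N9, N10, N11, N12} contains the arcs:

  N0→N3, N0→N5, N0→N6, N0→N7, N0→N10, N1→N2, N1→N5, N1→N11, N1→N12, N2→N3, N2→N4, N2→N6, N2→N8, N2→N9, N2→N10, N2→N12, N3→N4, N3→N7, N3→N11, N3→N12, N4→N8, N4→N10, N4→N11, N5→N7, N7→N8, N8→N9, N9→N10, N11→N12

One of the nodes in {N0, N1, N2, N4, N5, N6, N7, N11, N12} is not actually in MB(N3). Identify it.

N6

By definition, MB(N3) is built from N3's parents, N3's children, and the co-parents of N3.
Ch(N3) = {N4, N7, N11, N12}.
Pa(N3) = {N0, N2}.
Co-parents of N3 (other parents of its children):
  parents(N4) \ {N3} = {N2}.
  N7's other parents are N0, N5.
  N11 also has parents N1, N4.
  N12's other parents are N1, N2, N11.
MB(N3) = {N0, N1, N2, N4, N5, N7, N11, N12}.
N6 is neither a parent, child, nor co-parent of N3, so it does not belong.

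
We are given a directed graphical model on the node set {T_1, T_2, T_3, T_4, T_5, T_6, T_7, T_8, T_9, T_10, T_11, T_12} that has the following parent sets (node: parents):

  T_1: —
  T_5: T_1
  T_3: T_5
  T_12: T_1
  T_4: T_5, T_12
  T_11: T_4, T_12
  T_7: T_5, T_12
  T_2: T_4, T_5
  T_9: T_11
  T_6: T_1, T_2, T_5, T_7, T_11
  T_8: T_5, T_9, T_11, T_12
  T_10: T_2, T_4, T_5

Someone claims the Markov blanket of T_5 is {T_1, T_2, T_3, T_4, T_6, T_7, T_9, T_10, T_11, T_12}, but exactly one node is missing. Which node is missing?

The Markov blanket of a node is its parents, its children, and the other parents of its children.
Pa(T_5) = {T_1}.
T_5 has children T_2, T_3, T_4, T_6, T_7, T_8, T_10.
For each child, the remaining parents (spouses of T_5):
  T_3: —
  T_4: T_12
  T_7: T_12
  T_2: T_4
  T_6: T_1, T_2, T_7, T_11
  T_8: T_9, T_11, T_12
  T_10: T_2, T_4
MB(T_5) = {T_1, T_2, T_3, T_4, T_6, T_7, T_8, T_9, T_10, T_11, T_12}.
Comparing with the claimed set, T_8 is missing.

T_8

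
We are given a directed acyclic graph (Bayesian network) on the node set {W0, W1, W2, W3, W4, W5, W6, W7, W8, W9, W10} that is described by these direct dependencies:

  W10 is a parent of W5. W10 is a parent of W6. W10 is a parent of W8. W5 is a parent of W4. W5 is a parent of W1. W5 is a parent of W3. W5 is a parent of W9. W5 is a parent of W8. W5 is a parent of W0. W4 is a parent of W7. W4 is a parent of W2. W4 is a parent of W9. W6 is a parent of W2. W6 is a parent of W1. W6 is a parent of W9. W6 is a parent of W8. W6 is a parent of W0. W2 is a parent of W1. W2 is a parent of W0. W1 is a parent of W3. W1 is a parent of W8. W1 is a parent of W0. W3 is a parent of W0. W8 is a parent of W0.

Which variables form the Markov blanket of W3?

A node's Markov blanket = Pa ∪ Ch ∪ (parents of Ch other than the node itself).
Parents of W3: W1, W5.
W3's children: W0.
For each child, the remaining parents (spouses of W3):
  W0: W1, W2, W5, W6, W8
Taking the union gives {W0, W1, W2, W5, W6, W8}.

{W0, W1, W2, W5, W6, W8}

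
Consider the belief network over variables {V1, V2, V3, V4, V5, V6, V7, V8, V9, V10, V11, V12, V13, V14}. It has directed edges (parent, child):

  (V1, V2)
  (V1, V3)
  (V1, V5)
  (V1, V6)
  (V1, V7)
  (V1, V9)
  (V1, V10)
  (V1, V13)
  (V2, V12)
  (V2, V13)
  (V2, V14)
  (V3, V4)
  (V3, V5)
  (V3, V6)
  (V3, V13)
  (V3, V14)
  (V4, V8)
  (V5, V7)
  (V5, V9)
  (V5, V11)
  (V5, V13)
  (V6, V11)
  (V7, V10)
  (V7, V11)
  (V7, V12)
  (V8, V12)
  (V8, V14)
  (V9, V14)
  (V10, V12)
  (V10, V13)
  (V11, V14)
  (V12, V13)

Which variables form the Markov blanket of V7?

{V1, V2, V5, V6, V8, V10, V11, V12}

Ch(V7) = {V10, V11, V12}.
V7's parents: V1, V5.
Co-parents of V7 (other parents of its children):
  V10 also has parent V1.
  V11's other parents are V5, V6.
  parents(V12) \ {V7} = {V2, V8, V10}.
So the Markov blanket of V7 is {V1, V2, V5, V6, V8, V10, V11, V12}.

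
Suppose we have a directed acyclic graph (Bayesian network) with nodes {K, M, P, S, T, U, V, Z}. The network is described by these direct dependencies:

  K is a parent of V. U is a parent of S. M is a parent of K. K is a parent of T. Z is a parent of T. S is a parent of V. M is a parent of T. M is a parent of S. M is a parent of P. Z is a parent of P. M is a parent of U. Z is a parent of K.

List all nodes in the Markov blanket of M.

{K, P, S, T, U, Z}

A node's Markov blanket = Pa ∪ Ch ∪ (parents of Ch other than the node itself).
M has children K, P, S, T, U.
M has no parents.
Other parents of M's children:
  U: no additional parents.
  K also has parent Z.
  parents(S) \ {M} = {U}.
  parents(P) \ {M} = {Z}.
  T also has parents K, Z.
Taking the union gives {K, P, S, T, U, Z}.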